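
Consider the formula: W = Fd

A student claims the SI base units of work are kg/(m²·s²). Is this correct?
Units of each symbol in W = Fd:
  F (force): kg·m/s²
  d (displacement): m

Multiplying the contributions: [kg·m/s²] · [m]
Adding exponents of each base unit: kg: 1, m: 2, s: -2
SI base units of work: kg·m²/s²

The claimed units kg/(m²·s²) (exponents kg: 1, m: -2, s: -2) do not match the derived units kg·m²/s² (exponents kg: 1, m: 2, s: -2), so the claim is incorrect.

Answer: No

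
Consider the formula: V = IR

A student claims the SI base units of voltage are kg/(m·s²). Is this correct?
Units of each symbol in V = IR:
  I (current): A
  R (resistance, in ohms): kg·m²/(s³·A²)

Multiplying the contributions: [A] · [kg·m²/(s³·A²)]
Adding exponents of each base unit: kg: 1, m: 2, s: -3, A: -1
SI base units of voltage: kg·m²/(s³·A)

The claimed units kg/(m·s²) (exponents kg: 1, m: -1, s: -2) do not match the derived units kg·m²/(s³·A) (exponents kg: 1, m: 2, s: -3, A: -1), so the claim is incorrect.

Answer: No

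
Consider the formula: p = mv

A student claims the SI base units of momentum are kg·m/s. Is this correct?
Units of each symbol in p = mv:
  m (mass): kg
  v (velocity): m/s

Multiplying the contributions: [kg] · [m/s]
Adding exponents of each base unit: kg: 1, m: 1, s: -1
SI base units of momentum: kg·m/s

The claimed units kg·m/s match the derived units, so the claim is correct.

Answer: Yes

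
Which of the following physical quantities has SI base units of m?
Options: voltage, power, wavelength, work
Checking the SI base units of each option:
  voltage (V = IR): kg·m²/(s³·A)  ✗
  power (P = W/t): kg·m²/s³  ✗
  wavelength (λ = v/f): m  ✓ matches
  work (W = Fd): kg·m²/s²  ✗

Only wavelength has units m.

Answer: wavelength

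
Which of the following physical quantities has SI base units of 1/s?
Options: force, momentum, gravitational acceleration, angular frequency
Checking the SI base units of each option:
  force (F = ma): kg·m/s²  ✗
  momentum (p = mv): kg·m/s  ✗
  gravitational acceleration (g = GM/r²): m/s²  ✗
  angular frequency (ω = 2πf): 1/s  ✓ matches

Only angular frequency has units 1/s.

Answer: angular frequency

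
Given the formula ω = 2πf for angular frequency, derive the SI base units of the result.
Units of each symbol in ω = 2πf:
  f (frequency): 1/s
  The factor 2π is dimensionless.

Multiplying the contributions: [1/s]
Adding exponents of each base unit: s: -1
SI base units of angular frequency: 1/s

Answer: 1/s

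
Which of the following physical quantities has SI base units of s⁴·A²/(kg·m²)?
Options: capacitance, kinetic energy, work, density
Checking the SI base units of each option:
  capacitance (C = Q/V): s⁴·A²/(kg·m²)  ✓ matches
  kinetic energy (E = ½mv²): kg·m²/s²  ✗
  work (W = Fd): kg·m²/s²  ✗
  density (ρ = m/V): kg/m³  ✗

Only capacitance has units s⁴·A²/(kg·m²).

Answer: capacitance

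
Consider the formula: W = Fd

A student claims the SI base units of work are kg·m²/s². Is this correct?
Units of each symbol in W = Fd:
  F (force): kg·m/s²
  d (displacement): m

Multiplying the contributions: [kg·m/s²] · [m]
Adding exponents of each base unit: kg: 1, m: 2, s: -2
SI base units of work: kg·m²/s²

The claimed units kg·m²/s² match the derived units, so the claim is correct.

Answer: Yes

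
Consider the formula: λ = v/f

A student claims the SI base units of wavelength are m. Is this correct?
Units of each symbol in λ = v/f:
  v (wave speed): m/s
  f (frequency): 1/s  → in the denominator, contributes s

Multiplying the contributions: [m/s] · [s]
Adding exponents of each base unit: m: 1
SI base units of wavelength: m

The claimed units m match the derived units, so the claim is correct.

Answer: Yes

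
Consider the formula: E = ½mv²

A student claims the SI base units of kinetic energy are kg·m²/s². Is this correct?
Units of each symbol in E = ½mv²:
  m (mass): kg
  v (speed): m/s  → to the power 2, contributes m²/s²
  The factor ½ is dimensionless.

Multiplying the contributions: [kg] · [m²/s²]
Adding exponents of each base unit: kg: 1, m: 2, s: -2
SI base units of kinetic energy: kg·m²/s²

The claimed units kg·m²/s² match the derived units, so the claim is correct.

Answer: Yes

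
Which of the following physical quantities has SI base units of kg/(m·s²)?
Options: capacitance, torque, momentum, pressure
Checking the SI base units of each option:
  capacitance (C = Q/V): s⁴·A²/(kg·m²)  ✗
  torque (τ = Fr): kg·m²/s²  ✗
  momentum (p = mv): kg·m/s  ✗
  pressure (P = F/A): kg/(m·s²)  ✓ matches

Only pressure has units kg/(m·s²).

Answer: pressure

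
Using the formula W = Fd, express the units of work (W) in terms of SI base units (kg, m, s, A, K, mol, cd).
Units of each symbol in W = Fd:
  F (force): kg·m/s²
  d (displacement): m

Multiplying the contributions: [kg·m/s²] · [m]
Adding exponents of each base unit: kg: 1, m: 2, s: -2
SI base units of work: kg·m²/s²

Answer: kg·m²/s²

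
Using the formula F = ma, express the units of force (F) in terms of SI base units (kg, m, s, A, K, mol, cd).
Units of each symbol in F = ma:
  m (mass): kg
  a (acceleration): m/s²

Multiplying the contributions: [kg] · [m/s²]
Adding exponents of each base unit: kg: 1, m: 1, s: -2
SI base units of force: kg·m/s²

Answer: kg·m/s²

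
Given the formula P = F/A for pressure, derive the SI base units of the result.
Units of each symbol in P = F/A:
  F (force): kg·m/s²
  A (area): m²  → in the denominator, contributes 1/m²

Multiplying the contributions: [kg·m/s²] · [1/m²]
Adding exponents of each base unit: kg: 1, m: -1, s: -2
SI base units of pressure: kg/(m·s²)

Answer: kg/(m·s²)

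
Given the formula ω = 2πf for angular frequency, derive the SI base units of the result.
Units of each symbol in ω = 2πf:
  f (frequency): 1/s
  The factor 2π is dimensionless.

Multiplying the contributions: [1/s]
Adding exponents of each base unit: s: -1
SI base units of angular frequency: 1/s

Answer: 1/s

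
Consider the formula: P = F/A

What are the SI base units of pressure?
Units of each symbol in P = F/A:
  F (force): kg·m/s²
  A (area): m²  → in the denominator, contributes 1/m²

Multiplying the contributions: [kg·m/s²] · [1/m²]
Adding exponents of each base unit: kg: 1, m: -1, s: -2
SI base units of pressure: kg/(m·s²)

Answer: kg/(m·s²)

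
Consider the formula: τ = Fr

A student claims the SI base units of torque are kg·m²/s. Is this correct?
Units of each symbol in τ = Fr:
  F (force): kg·m/s²
  r (lever arm): m

Multiplying the contributions: [kg·m/s²] · [m]
Adding exponents of each base unit: kg: 1, m: 2, s: -2
SI base units of torque: kg·m²/s²

The claimed units kg·m²/s (exponents kg: 1, m: 2, s: -1) do not match the derived units kg·m²/s² (exponents kg: 1, m: 2, s: -2), so the claim is incorrect.

Answer: No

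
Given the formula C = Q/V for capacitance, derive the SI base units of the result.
Units of each symbol in C = Q/V:
  Q (charge, in coulombs): s·A
  V (voltage, in volts): kg·m²/(s³·A)  → in the denominator, contributes s³·A/(kg·m²)

Multiplying the contributions: [s·A] · [s³·A/(kg·m²)]
Adding exponents of each base unit: kg: -1, m: -2, s: 4, A: 2
SI base units of capacitance: s⁴·A²/(kg·m²)

Answer: s⁴·A²/(kg·m²)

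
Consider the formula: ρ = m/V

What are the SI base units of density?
Units of each symbol in ρ = m/V:
  m (mass): kg
  V (volume): m³  → in the denominator, contributes 1/m³

Multiplying the contributions: [kg] · [1/m³]
Adding exponents of each base unit: kg: 1, m: -3
SI base units of density: kg/m³

Answer: kg/m³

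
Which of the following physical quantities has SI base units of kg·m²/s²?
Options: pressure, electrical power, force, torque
Checking the SI base units of each option:
  pressure (P = F/A): kg/(m·s²)  ✗
  electrical power (P = IV): kg·m²/s³  ✗
  force (F = ma): kg·m/s²  ✗
  torque (τ = Fr): kg·m²/s²  ✓ matches

Only torque has units kg·m²/s².

Answer: torque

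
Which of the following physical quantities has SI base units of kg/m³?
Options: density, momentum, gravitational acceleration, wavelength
Checking the SI base units of each option:
  density (ρ = m/V): kg/m³  ✓ matches
  momentum (p = mv): kg·m/s  ✗
  gravitational acceleration (g = GM/r²): m/s²  ✗
  wavelength (λ = v/f): m  ✗

Only density has units kg/m³.

Answer: density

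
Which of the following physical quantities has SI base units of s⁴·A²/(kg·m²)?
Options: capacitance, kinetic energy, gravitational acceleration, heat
Checking the SI base units of each option:
  capacitance (C = Q/V): s⁴·A²/(kg·m²)  ✓ matches
  kinetic energy (E = ½mv²): kg·m²/s²  ✗
  gravitational acceleration (g = GM/r²): m/s²  ✗
  heat (Q = mcΔT): kg·m²/s²  ✗

Only capacitance has units s⁴·A²/(kg·m²).

Answer: capacitance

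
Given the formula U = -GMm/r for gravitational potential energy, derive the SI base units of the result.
Units of each symbol in U = -GMm/r:
  G (gravitational constant): m³/(kg·s²)
  M (mass): kg
  m (mass): kg
  r (distance): m  → in the denominator, contributes 1/m
  The minus sign does not affect the units.

Multiplying the contributions: [m³/(kg·s²)] · [kg] · [kg] · [1/m]
Adding exponents of each base unit: kg: 1, m: 2, s: -2
SI base units of gravitational potential energy: kg·m²/s²

Answer: kg·m²/s²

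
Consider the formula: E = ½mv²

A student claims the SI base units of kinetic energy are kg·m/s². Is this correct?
Units of each symbol in E = ½mv²:
  m (mass): kg
  v (speed): m/s  → to the power 2, contributes m²/s²
  The factor ½ is dimensionless.

Multiplying the contributions: [kg] · [m²/s²]
Adding exponents of each base unit: kg: 1, m: 2, s: -2
SI base units of kinetic energy: kg·m²/s²

The claimed units kg·m/s² (exponents kg: 1, m: 1, s: -2) do not match the derived units kg·m²/s² (exponents kg: 1, m: 2, s: -2), so the claim is incorrect.

Answer: No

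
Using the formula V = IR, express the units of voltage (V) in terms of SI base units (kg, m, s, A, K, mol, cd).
Units of each symbol in V = IR:
  I (current): A
  R (resistance, in ohms): kg·m²/(s³·A²)

Multiplying the contributions: [A] · [kg·m²/(s³·A²)]
Adding exponents of each base unit: kg: 1, m: 2, s: -3, A: -1
SI base units of voltage: kg·m²/(s³·A)

Answer: kg·m²/(s³·A)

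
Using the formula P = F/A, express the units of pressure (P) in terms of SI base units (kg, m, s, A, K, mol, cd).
Units of each symbol in P = F/A:
  F (force): kg·m/s²
  A (area): m²  → in the denominator, contributes 1/m²

Multiplying the contributions: [kg·m/s²] · [1/m²]
Adding exponents of each base unit: kg: 1, m: -1, s: -2
SI base units of pressure: kg/(m·s²)

Answer: kg/(m·s²)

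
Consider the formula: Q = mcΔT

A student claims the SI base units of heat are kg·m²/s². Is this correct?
Units of each symbol in Q = mcΔT:
  m (mass): kg
  c (specific heat capacity, in J/(kg·K)): m²/(s²·K)
  ΔT (temperature change): K

Multiplying the contributions: [kg] · [m²/(s²·K)] · [K]
Adding exponents of each base unit: kg: 1, m: 2, s: -2
SI base units of heat: kg·m²/s²

The claimed units kg·m²/s² match the derived units, so the claim is correct.

Answer: Yes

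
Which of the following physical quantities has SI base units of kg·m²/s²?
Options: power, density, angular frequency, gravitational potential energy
Checking the SI base units of each option:
  power (P = W/t): kg·m²/s³  ✗
  density (ρ = m/V): kg/m³  ✗
  angular frequency (ω = 2πf): 1/s  ✗
  gravitational potential energy (U = -GMm/r): kg·m²/s²  ✓ matches

Only gravitational potential energy has units kg·m²/s².

Answer: gravitational potential energy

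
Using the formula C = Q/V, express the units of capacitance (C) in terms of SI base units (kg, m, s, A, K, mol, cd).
Units of each symbol in C = Q/V:
  Q (charge, in coulombs): s·A
  V (voltage, in volts): kg·m²/(s³·A)  → in the denominator, contributes s³·A/(kg·m²)

Multiplying the contributions: [s·A] · [s³·A/(kg·m²)]
Adding exponents of each base unit: kg: -1, m: -2, s: 4, A: 2
SI base units of capacitance: s⁴·A²/(kg·m²)

Answer: s⁴·A²/(kg·m²)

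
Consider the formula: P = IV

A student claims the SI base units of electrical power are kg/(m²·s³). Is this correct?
Units of each symbol in P = IV:
  I (current): A
  V (voltage, in volts): kg·m²/(s³·A)

Multiplying the contributions: [A] · [kg·m²/(s³·A)]
Adding exponents of each base unit: kg: 1, m: 2, s: -3
SI base units of electrical power: kg·m²/s³

The claimed units kg/(m²·s³) (exponents kg: 1, m: -2, s: -3) do not match the derived units kg·m²/s³ (exponents kg: 1, m: 2, s: -3), so the claim is incorrect.

Answer: No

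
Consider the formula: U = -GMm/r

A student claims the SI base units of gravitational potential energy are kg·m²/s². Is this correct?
Units of each symbol in U = -GMm/r:
  G (gravitational constant): m³/(kg·s²)
  M (mass): kg
  m (mass): kg
  r (distance): m  → in the denominator, contributes 1/m
  The minus sign does not affect the units.

Multiplying the contributions: [m³/(kg·s²)] · [kg] · [kg] · [1/m]
Adding exponents of each base unit: kg: 1, m: 2, s: -2
SI base units of gravitational potential energy: kg·m²/s²

The claimed units kg·m²/s² match the derived units, so the claim is correct.

Answer: Yes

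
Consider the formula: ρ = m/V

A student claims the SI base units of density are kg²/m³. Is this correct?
Units of each symbol in ρ = m/V:
  m (mass): kg
  V (volume): m³  → in the denominator, contributes 1/m³

Multiplying the contributions: [kg] · [1/m³]
Adding exponents of each base unit: kg: 1, m: -3
SI base units of density: kg/m³

The claimed units kg²/m³ (exponents kg: 2, m: -3) do not match the derived units kg/m³ (exponents kg: 1, m: -3), so the claim is incorrect.

Answer: No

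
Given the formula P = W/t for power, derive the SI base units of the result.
Units of each symbol in P = W/t:
  W (work): kg·m²/s²
  t (time): s  → in the denominator, contributes 1/s

Multiplying the contributions: [kg·m²/s²] · [1/s]
Adding exponents of each base unit: kg: 1, m: 2, s: -3
SI base units of power: kg·m²/s³

Answer: kg·m²/s³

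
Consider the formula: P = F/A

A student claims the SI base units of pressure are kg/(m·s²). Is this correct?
Units of each symbol in P = F/A:
  F (force): kg·m/s²
  A (area): m²  → in the denominator, contributes 1/m²

Multiplying the contributions: [kg·m/s²] · [1/m²]
Adding exponents of each base unit: kg: 1, m: -1, s: -2
SI base units of pressure: kg/(m·s²)

The claimed units kg/(m·s²) match the derived units, so the claim is correct.

Answer: Yes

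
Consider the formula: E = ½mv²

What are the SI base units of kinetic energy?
Units of each symbol in E = ½mv²:
  m (mass): kg
  v (speed): m/s  → to the power 2, contributes m²/s²
  The factor ½ is dimensionless.

Multiplying the contributions: [kg] · [m²/s²]
Adding exponents of each base unit: kg: 1, m: 2, s: -2
SI base units of kinetic energy: kg·m²/s²

Answer: kg·m²/s²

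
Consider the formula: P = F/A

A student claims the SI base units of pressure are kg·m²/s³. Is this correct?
Units of each symbol in P = F/A:
  F (force): kg·m/s²
  A (area): m²  → in the denominator, contributes 1/m²

Multiplying the contributions: [kg·m/s²] · [1/m²]
Adding exponents of each base unit: kg: 1, m: -1, s: -2
SI base units of pressure: kg/(m·s²)

The claimed units kg·m²/s³ (exponents kg: 1, m: 2, s: -3) do not match the derived units kg/(m·s²) (exponents kg: 1, m: -1, s: -2), so the claim is incorrect.

Answer: No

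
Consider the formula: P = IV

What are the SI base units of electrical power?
Units of each symbol in P = IV:
  I (current): A
  V (voltage, in volts): kg·m²/(s³·A)

Multiplying the contributions: [A] · [kg·m²/(s³·A)]
Adding exponents of each base unit: kg: 1, m: 2, s: -3
SI base units of electrical power: kg·m²/s³

Answer: kg·m²/s³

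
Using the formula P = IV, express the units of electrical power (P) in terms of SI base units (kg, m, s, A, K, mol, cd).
Units of each symbol in P = IV:
  I (current): A
  V (voltage, in volts): kg·m²/(s³·A)

Multiplying the contributions: [A] · [kg·m²/(s³·A)]
Adding exponents of each base unit: kg: 1, m: 2, s: -3
SI base units of electrical power: kg·m²/s³

Answer: kg·m²/s³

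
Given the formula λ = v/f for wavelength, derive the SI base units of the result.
Units of each symbol in λ = v/f:
  v (wave speed): m/s
  f (frequency): 1/s  → in the denominator, contributes s

Multiplying the contributions: [m/s] · [s]
Adding exponents of each base unit: m: 1
SI base units of wavelength: m

Answer: m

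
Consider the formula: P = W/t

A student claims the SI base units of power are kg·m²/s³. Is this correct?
Units of each symbol in P = W/t:
  W (work): kg·m²/s²
  t (time): s  → in the denominator, contributes 1/s

Multiplying the contributions: [kg·m²/s²] · [1/s]
Adding exponents of each base unit: kg: 1, m: 2, s: -3
SI base units of power: kg·m²/s³

The claimed units kg·m²/s³ match the derived units, so the claim is correct.

Answer: Yes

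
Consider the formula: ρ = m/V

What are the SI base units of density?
Units of each symbol in ρ = m/V:
  m (mass): kg
  V (volume): m³  → in the denominator, contributes 1/m³

Multiplying the contributions: [kg] · [1/m³]
Adding exponents of each base unit: kg: 1, m: -3
SI base units of density: kg/m³

Answer: kg/m³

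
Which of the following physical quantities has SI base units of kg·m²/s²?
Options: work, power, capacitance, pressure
Checking the SI base units of each option:
  work (W = Fd): kg·m²/s²  ✓ matches
  power (P = W/t): kg·m²/s³  ✗
  capacitance (C = Q/V): s⁴·A²/(kg·m²)  ✗
  pressure (P = F/A): kg/(m·s²)  ✗

Only work has units kg·m²/s².

Answer: work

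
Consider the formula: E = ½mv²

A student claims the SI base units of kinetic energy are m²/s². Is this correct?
Units of each symbol in E = ½mv²:
  m (mass): kg
  v (speed): m/s  → to the power 2, contributes m²/s²
  The factor ½ is dimensionless.

Multiplying the contributions: [kg] · [m²/s²]
Adding exponents of each base unit: kg: 1, m: 2, s: -2
SI base units of kinetic energy: kg·m²/s²

The claimed units m²/s² (exponents m: 2, s: -2) do not match the derived units kg·m²/s² (exponents kg: 1, m: 2, s: -2), so the claim is incorrect.

Answer: No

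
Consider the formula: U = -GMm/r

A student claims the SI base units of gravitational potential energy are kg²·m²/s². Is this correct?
Units of each symbol in U = -GMm/r:
  G (gravitational constant): m³/(kg·s²)
  M (mass): kg
  m (mass): kg
  r (distance): m  → in the denominator, contributes 1/m
  The minus sign does not affect the units.

Multiplying the contributions: [m³/(kg·s²)] · [kg] · [kg] · [1/m]
Adding exponents of each base unit: kg: 1, m: 2, s: -2
SI base units of gravitational potential energy: kg·m²/s²

The claimed units kg²·m²/s² (exponents kg: 2, m: 2, s: -2) do not match the derived units kg·m²/s² (exponents kg: 1, m: 2, s: -2), so the claim is incorrect.

Answer: No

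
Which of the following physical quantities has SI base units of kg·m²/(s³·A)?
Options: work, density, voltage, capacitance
Checking the SI base units of each option:
  work (W = Fd): kg·m²/s²  ✗
  density (ρ = m/V): kg/m³  ✗
  voltage (V = IR): kg·m²/(s³·A)  ✓ matches
  capacitance (C = Q/V): s⁴·A²/(kg·m²)  ✗

Only voltage has units kg·m²/(s³·A).

Answer: voltage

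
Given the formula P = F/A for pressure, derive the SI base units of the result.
Units of each symbol in P = F/A:
  F (force): kg·m/s²
  A (area): m²  → in the denominator, contributes 1/m²

Multiplying the contributions: [kg·m/s²] · [1/m²]
Adding exponents of each base unit: kg: 1, m: -1, s: -2
SI base units of pressure: kg/(m·s²)

Answer: kg/(m·s²)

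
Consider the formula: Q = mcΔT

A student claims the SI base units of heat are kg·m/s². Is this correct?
Units of each symbol in Q = mcΔT:
  m (mass): kg
  c (specific heat capacity, in J/(kg·K)): m²/(s²·K)
  ΔT (temperature change): K

Multiplying the contributions: [kg] · [m²/(s²·K)] · [K]
Adding exponents of each base unit: kg: 1, m: 2, s: -2
SI base units of heat: kg·m²/s²

The claimed units kg·m/s² (exponents kg: 1, m: 1, s: -2) do not match the derived units kg·m²/s² (exponents kg: 1, m: 2, s: -2), so the claim is incorrect.

Answer: No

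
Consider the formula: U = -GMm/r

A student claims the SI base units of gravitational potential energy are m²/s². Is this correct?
Units of each symbol in U = -GMm/r:
  G (gravitational constant): m³/(kg·s²)
  M (mass): kg
  m (mass): kg
  r (distance): m  → in the denominator, contributes 1/m
  The minus sign does not affect the units.

Multiplying the contributions: [m³/(kg·s²)] · [kg] · [kg] · [1/m]
Adding exponents of each base unit: kg: 1, m: 2, s: -2
SI base units of gravitational potential energy: kg·m²/s²

The claimed units m²/s² (exponents m: 2, s: -2) do not match the derived units kg·m²/s² (exponents kg: 1, m: 2, s: -2), so the claim is incorrect.

Answer: No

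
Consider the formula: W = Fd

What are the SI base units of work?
Units of each symbol in W = Fd:
  F (force): kg·m/s²
  d (displacement): m

Multiplying the contributions: [kg·m/s²] · [m]
Adding exponents of each base unit: kg: 1, m: 2, s: -2
SI base units of work: kg·m²/s²

Answer: kg·m²/s²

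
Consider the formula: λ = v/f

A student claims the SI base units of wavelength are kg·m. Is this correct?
Units of each symbol in λ = v/f:
  v (wave speed): m/s
  f (frequency): 1/s  → in the denominator, contributes s

Multiplying the contributions: [m/s] · [s]
Adding exponents of each base unit: m: 1
SI base units of wavelength: m

The claimed units kg·m (exponents kg: 1, m: 1) do not match the derived units m (exponents m: 1), so the claim is incorrect.

Answer: No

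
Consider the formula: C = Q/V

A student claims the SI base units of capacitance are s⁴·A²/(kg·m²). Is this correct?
Units of each symbol in C = Q/V:
  Q (charge, in coulombs): s·A
  V (voltage, in volts): kg·m²/(s³·A)  → in the denominator, contributes s³·A/(kg·m²)

Multiplying the contributions: [s·A] · [s³·A/(kg·m²)]
Adding exponents of each base unit: kg: -1, m: -2, s: 4, A: 2
SI base units of capacitance: s⁴·A²/(kg·m²)

The claimed units s⁴·A²/(kg·m²) match the derived units, so the claim is correct.

Answer: Yes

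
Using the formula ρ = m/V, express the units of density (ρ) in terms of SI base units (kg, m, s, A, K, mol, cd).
Units of each symbol in ρ = m/V:
  m (mass): kg
  V (volume): m³  → in the denominator, contributes 1/m³

Multiplying the contributions: [kg] · [1/m³]
Adding exponents of each base unit: kg: 1, m: -3
SI base units of density: kg/m³

Answer: kg/m³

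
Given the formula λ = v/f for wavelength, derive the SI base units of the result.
Units of each symbol in λ = v/f:
  v (wave speed): m/s
  f (frequency): 1/s  → in the denominator, contributes s

Multiplying the contributions: [m/s] · [s]
Adding exponents of each base unit: m: 1
SI base units of wavelength: m

Answer: m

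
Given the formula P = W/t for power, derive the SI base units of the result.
Units of each symbol in P = W/t:
  W (work): kg·m²/s²
  t (time): s  → in the denominator, contributes 1/s

Multiplying the contributions: [kg·m²/s²] · [1/s]
Adding exponents of each base unit: kg: 1, m: 2, s: -3
SI base units of power: kg·m²/s³

Answer: kg·m²/s³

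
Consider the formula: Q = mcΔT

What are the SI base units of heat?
Units of each symbol in Q = mcΔT:
  m (mass): kg
  c (specific heat capacity, in J/(kg·K)): m²/(s²·K)
  ΔT (temperature change): K

Multiplying the contributions: [kg] · [m²/(s²·K)] · [K]
Adding exponents of each base unit: kg: 1, m: 2, s: -2
SI base units of heat: kg·m²/s²

Answer: kg·m²/s²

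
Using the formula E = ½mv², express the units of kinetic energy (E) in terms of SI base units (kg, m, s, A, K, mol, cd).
Units of each symbol in E = ½mv²:
  m (mass): kg
  v (speed): m/s  → to the power 2, contributes m²/s²
  The factor ½ is dimensionless.

Multiplying the contributions: [kg] · [m²/s²]
Adding exponents of each base unit: kg: 1, m: 2, s: -2
SI base units of kinetic energy: kg·m²/s²

Answer: kg·m²/s²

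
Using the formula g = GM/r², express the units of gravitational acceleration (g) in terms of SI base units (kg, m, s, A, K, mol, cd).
Units of each symbol in g = GM/r²:
  G (gravitational constant): m³/(kg·s²)
  M (mass): kg
  r (distance): m  → to the power 2 in the denominator, contributes 1/m²

Multiplying the contributions: [m³/(kg·s²)] · [kg] · [1/m²]
Adding exponents of each base unit: m: 1, s: -2
SI base units of gravitational acceleration: m/s²

Answer: m/s²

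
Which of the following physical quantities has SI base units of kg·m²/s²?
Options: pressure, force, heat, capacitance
Checking the SI base units of each option:
  pressure (P = F/A): kg/(m·s²)  ✗
  force (F = ma): kg·m/s²  ✗
  heat (Q = mcΔT): kg·m²/s²  ✓ matches
  capacitance (C = Q/V): s⁴·A²/(kg·m²)  ✗

Only heat has units kg·m²/s².

Answer: heat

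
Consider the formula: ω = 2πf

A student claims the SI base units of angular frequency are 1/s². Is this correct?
Units of each symbol in ω = 2πf:
  f (frequency): 1/s
  The factor 2π is dimensionless.

Multiplying the contributions: [1/s]
Adding exponents of each base unit: s: -1
SI base units of angular frequency: 1/s

The claimed units 1/s² (exponents s: -2) do not match the derived units 1/s (exponents s: -1), so the claim is incorrect.

Answer: No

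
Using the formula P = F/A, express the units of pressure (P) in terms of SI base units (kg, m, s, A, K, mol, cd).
Units of each symbol in P = F/A:
  F (force): kg·m/s²
  A (area): m²  → in the denominator, contributes 1/m²

Multiplying the contributions: [kg·m/s²] · [1/m²]
Adding exponents of each base unit: kg: 1, m: -1, s: -2
SI base units of pressure: kg/(m·s²)

Answer: kg/(m·s²)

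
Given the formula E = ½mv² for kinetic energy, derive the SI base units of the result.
Units of each symbol in E = ½mv²:
  m (mass): kg
  v (speed): m/s  → to the power 2, contributes m²/s²
  The factor ½ is dimensionless.

Multiplying the contributions: [kg] · [m²/s²]
Adding exponents of each base unit: kg: 1, m: 2, s: -2
SI base units of kinetic energy: kg·m²/s²

Answer: kg·m²/s²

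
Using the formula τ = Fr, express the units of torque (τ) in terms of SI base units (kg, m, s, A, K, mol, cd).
Units of each symbol in τ = Fr:
  F (force): kg·m/s²
  r (lever arm): m

Multiplying the contributions: [kg·m/s²] · [m]
Adding exponents of each base unit: kg: 1, m: 2, s: -2
SI base units of torque: kg·m²/s²

Answer: kg·m²/s²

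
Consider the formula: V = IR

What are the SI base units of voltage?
Units of each symbol in V = IR:
  I (current): A
  R (resistance, in ohms): kg·m²/(s³·A²)

Multiplying the contributions: [A] · [kg·m²/(s³·A²)]
Adding exponents of each base unit: kg: 1, m: 2, s: -3, A: -1
SI base units of voltage: kg·m²/(s³·A)

Answer: kg·m²/(s³·A)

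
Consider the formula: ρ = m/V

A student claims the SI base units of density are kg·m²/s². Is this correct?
Units of each symbol in ρ = m/V:
  m (mass): kg
  V (volume): m³  → in the denominator, contributes 1/m³

Multiplying the contributions: [kg] · [1/m³]
Adding exponents of each base unit: kg: 1, m: -3
SI base units of density: kg/m³

The claimed units kg·m²/s² (exponents kg: 1, m: 2, s: -2) do not match the derived units kg/m³ (exponents kg: 1, m: -3), so the claim is incorrect.

Answer: No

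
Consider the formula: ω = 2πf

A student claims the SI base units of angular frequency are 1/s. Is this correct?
Units of each symbol in ω = 2πf:
  f (frequency): 1/s
  The factor 2π is dimensionless.

Multiplying the contributions: [1/s]
Adding exponents of each base unit: s: -1
SI base units of angular frequency: 1/s

The claimed units 1/s match the derived units, so the claim is correct.

Answer: Yes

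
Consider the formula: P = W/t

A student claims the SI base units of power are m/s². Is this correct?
Units of each symbol in P = W/t:
  W (work): kg·m²/s²
  t (time): s  → in the denominator, contributes 1/s

Multiplying the contributions: [kg·m²/s²] · [1/s]
Adding exponents of each base unit: kg: 1, m: 2, s: -3
SI base units of power: kg·m²/s³

The claimed units m/s² (exponents m: 1, s: -2) do not match the derived units kg·m²/s³ (exponents kg: 1, m: 2, s: -3), so the claim is incorrect.

Answer: No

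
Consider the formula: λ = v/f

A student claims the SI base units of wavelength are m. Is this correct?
Units of each symbol in λ = v/f:
  v (wave speed): m/s
  f (frequency): 1/s  → in the denominator, contributes s

Multiplying the contributions: [m/s] · [s]
Adding exponents of each base unit: m: 1
SI base units of wavelength: m

The claimed units m match the derived units, so the claim is correct.

Answer: Yes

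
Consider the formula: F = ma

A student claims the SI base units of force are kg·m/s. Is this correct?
Units of each symbol in F = ma:
  m (mass): kg
  a (acceleration): m/s²

Multiplying the contributions: [kg] · [m/s²]
Adding exponents of each base unit: kg: 1, m: 1, s: -2
SI base units of force: kg·m/s²

The claimed units kg·m/s (exponents kg: 1, m: 1, s: -1) do not match the derived units kg·m/s² (exponents kg: 1, m: 1, s: -2), so the claim is incorrect.

Answer: No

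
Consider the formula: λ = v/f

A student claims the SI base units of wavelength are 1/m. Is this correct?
Units of each symbol in λ = v/f:
  v (wave speed): m/s
  f (frequency): 1/s  → in the denominator, contributes s

Multiplying the contributions: [m/s] · [s]
Adding exponents of each base unit: m: 1
SI base units of wavelength: m

The claimed units 1/m (exponents m: -1) do not match the derived units m (exponents m: 1), so the claim is incorrect.

Answer: No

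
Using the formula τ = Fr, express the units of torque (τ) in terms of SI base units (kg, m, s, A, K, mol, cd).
Units of each symbol in τ = Fr:
  F (force): kg·m/s²
  r (lever arm): m

Multiplying the contributions: [kg·m/s²] · [m]
Adding exponents of each base unit: kg: 1, m: 2, s: -2
SI base units of torque: kg·m²/s²

Answer: kg·m²/s²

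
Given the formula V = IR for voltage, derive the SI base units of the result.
Units of each symbol in V = IR:
  I (current): A
  R (resistance, in ohms): kg·m²/(s³·A²)

Multiplying the contributions: [A] · [kg·m²/(s³·A²)]
Adding exponents of each base unit: kg: 1, m: 2, s: -3, A: -1
SI base units of voltage: kg·m²/(s³·A)

Answer: kg·m²/(s³·A)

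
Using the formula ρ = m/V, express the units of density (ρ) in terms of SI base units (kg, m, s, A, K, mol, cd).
Units of each symbol in ρ = m/V:
  m (mass): kg
  V (volume): m³  → in the denominator, contributes 1/m³

Multiplying the contributions: [kg] · [1/m³]
Adding exponents of each base unit: kg: 1, m: -3
SI base units of density: kg/m³

Answer: kg/m³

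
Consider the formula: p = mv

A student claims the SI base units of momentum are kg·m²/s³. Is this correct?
Units of each symbol in p = mv:
  m (mass): kg
  v (velocity): m/s

Multiplying the contributions: [kg] · [m/s]
Adding exponents of each base unit: kg: 1, m: 1, s: -1
SI base units of momentum: kg·m/s

The claimed units kg·m²/s³ (exponents kg: 1, m: 2, s: -3) do not match the derived units kg·m/s (exponents kg: 1, m: 1, s: -1), so the claim is incorrect.

Answer: No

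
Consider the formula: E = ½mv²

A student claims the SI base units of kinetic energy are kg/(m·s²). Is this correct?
Units of each symbol in E = ½mv²:
  m (mass): kg
  v (speed): m/s  → to the power 2, contributes m²/s²
  The factor ½ is dimensionless.

Multiplying the contributions: [kg] · [m²/s²]
Adding exponents of each base unit: kg: 1, m: 2, s: -2
SI base units of kinetic energy: kg·m²/s²

The claimed units kg/(m·s²) (exponents kg: 1, m: -1, s: -2) do not match the derived units kg·m²/s² (exponents kg: 1, m: 2, s: -2), so the claim is incorrect.

Answer: No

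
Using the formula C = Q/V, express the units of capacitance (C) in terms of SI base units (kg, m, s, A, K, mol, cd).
Units of each symbol in C = Q/V:
  Q (charge, in coulombs): s·A
  V (voltage, in volts): kg·m²/(s³·A)  → in the denominator, contributes s³·A/(kg·m²)

Multiplying the contributions: [s·A] · [s³·A/(kg·m²)]
Adding exponents of each base unit: kg: -1, m: -2, s: 4, A: 2
SI base units of capacitance: s⁴·A²/(kg·m²)

Answer: s⁴·A²/(kg·m²)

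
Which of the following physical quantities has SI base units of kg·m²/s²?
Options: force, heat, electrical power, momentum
Checking the SI base units of each option:
  force (F = ma): kg·m/s²  ✗
  heat (Q = mcΔT): kg·m²/s²  ✓ matches
  electrical power (P = IV): kg·m²/s³  ✗
  momentum (p = mv): kg·m/s  ✗

Only heat has units kg·m²/s².

Answer: heat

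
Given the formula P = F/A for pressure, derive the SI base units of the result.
Units of each symbol in P = F/A:
  F (force): kg·m/s²
  A (area): m²  → in the denominator, contributes 1/m²

Multiplying the contributions: [kg·m/s²] · [1/m²]
Adding exponents of each base unit: kg: 1, m: -1, s: -2
SI base units of pressure: kg/(m·s²)

Answer: kg/(m·s²)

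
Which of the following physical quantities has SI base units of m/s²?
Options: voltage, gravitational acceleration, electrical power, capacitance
Checking the SI base units of each option:
  voltage (V = IR): kg·m²/(s³·A)  ✗
  gravitational acceleration (g = GM/r²): m/s²  ✓ matches
  electrical power (P = IV): kg·m²/s³  ✗
  capacitance (C = Q/V): s⁴·A²/(kg·m²)  ✗

Only gravitational acceleration has units m/s².

Answer: gravitational acceleration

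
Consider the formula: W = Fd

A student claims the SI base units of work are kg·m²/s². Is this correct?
Units of each symbol in W = Fd:
  F (force): kg·m/s²
  d (displacement): m

Multiplying the contributions: [kg·m/s²] · [m]
Adding exponents of each base unit: kg: 1, m: 2, s: -2
SI base units of work: kg·m²/s²

The claimed units kg·m²/s² match the derived units, so the claim is correct.

Answer: Yes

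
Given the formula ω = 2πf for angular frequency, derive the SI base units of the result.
Units of each symbol in ω = 2πf:
  f (frequency): 1/s
  The factor 2π is dimensionless.

Multiplying the contributions: [1/s]
Adding exponents of each base unit: s: -1
SI base units of angular frequency: 1/s

Answer: 1/s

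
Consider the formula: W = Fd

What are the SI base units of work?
Units of each symbol in W = Fd:
  F (force): kg·m/s²
  d (displacement): m

Multiplying the contributions: [kg·m/s²] · [m]
Adding exponents of each base unit: kg: 1, m: 2, s: -2
SI base units of work: kg·m²/s²

Answer: kg·m²/s²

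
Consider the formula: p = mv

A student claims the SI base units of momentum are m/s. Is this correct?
Units of each symbol in p = mv:
  m (mass): kg
  v (velocity): m/s

Multiplying the contributions: [kg] · [m/s]
Adding exponents of each base unit: kg: 1, m: 1, s: -1
SI base units of momentum: kg·m/s

The claimed units m/s (exponents m: 1, s: -1) do not match the derived units kg·m/s (exponents kg: 1, m: 1, s: -1), so the claim is incorrect.

Answer: No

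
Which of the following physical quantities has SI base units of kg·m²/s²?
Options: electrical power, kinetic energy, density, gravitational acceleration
Checking the SI base units of each option:
  electrical power (P = IV): kg·m²/s³  ✗
  kinetic energy (E = ½mv²): kg·m²/s²  ✓ matches
  density (ρ = m/V): kg/m³  ✗
  gravitational acceleration (g = GM/r²): m/s²  ✗

Only kinetic energy has units kg·m²/s².

Answer: kinetic energy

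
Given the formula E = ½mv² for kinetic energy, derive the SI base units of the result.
Units of each symbol in E = ½mv²:
  m (mass): kg
  v (speed): m/s  → to the power 2, contributes m²/s²
  The factor ½ is dimensionless.

Multiplying the contributions: [kg] · [m²/s²]
Adding exponents of each base unit: kg: 1, m: 2, s: -2
SI base units of kinetic energy: kg·m²/s²

Answer: kg·m²/s²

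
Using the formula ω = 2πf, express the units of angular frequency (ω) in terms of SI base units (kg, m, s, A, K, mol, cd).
Units of each symbol in ω = 2πf:
  f (frequency): 1/s
  The factor 2π is dimensionless.

Multiplying the contributions: [1/s]
Adding exponents of each base unit: s: -1
SI base units of angular frequency: 1/s

Answer: 1/s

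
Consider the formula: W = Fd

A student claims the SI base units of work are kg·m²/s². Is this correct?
Units of each symbol in W = Fd:
  F (force): kg·m/s²
  d (displacement): m

Multiplying the contributions: [kg·m/s²] · [m]
Adding exponents of each base unit: kg: 1, m: 2, s: -2
SI base units of work: kg·m²/s²

The claimed units kg·m²/s² match the derived units, so the claim is correct.

Answer: Yes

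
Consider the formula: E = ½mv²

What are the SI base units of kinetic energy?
Units of each symbol in E = ½mv²:
  m (mass): kg
  v (speed): m/s  → to the power 2, contributes m²/s²
  The factor ½ is dimensionless.

Multiplying the contributions: [kg] · [m²/s²]
Adding exponents of each base unit: kg: 1, m: 2, s: -2
SI base units of kinetic energy: kg·m²/s²

Answer: kg·m²/s²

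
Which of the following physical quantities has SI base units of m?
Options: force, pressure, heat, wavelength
Checking the SI base units of each option:
  force (F = ma): kg·m/s²  ✗
  pressure (P = F/A): kg/(m·s²)  ✗
  heat (Q = mcΔT): kg·m²/s²  ✗
  wavelength (λ = v/f): m  ✓ matches

Only wavelength has units m.

Answer: wavelength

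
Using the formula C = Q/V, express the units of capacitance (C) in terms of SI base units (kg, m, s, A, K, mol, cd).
Units of each symbol in C = Q/V:
  Q (charge, in coulombs): s·A
  V (voltage, in volts): kg·m²/(s³·A)  → in the denominator, contributes s³·A/(kg·m²)

Multiplying the contributions: [s·A] · [s³·A/(kg·m²)]
Adding exponents of each base unit: kg: -1, m: -2, s: 4, A: 2
SI base units of capacitance: s⁴·A²/(kg·m²)

Answer: s⁴·A²/(kg·m²)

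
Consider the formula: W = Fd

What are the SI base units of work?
Units of each symbol in W = Fd:
  F (force): kg·m/s²
  d (displacement): m

Multiplying the contributions: [kg·m/s²] · [m]
Adding exponents of each base unit: kg: 1, m: 2, s: -2
SI base units of work: kg·m²/s²

Answer: kg·m²/s²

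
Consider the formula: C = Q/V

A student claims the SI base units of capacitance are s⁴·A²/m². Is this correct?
Units of each symbol in C = Q/V:
  Q (charge, in coulombs): s·A
  V (voltage, in volts): kg·m²/(s³·A)  → in the denominator, contributes s³·A/(kg·m²)

Multiplying the contributions: [s·A] · [s³·A/(kg·m²)]
Adding exponents of each base unit: kg: -1, m: -2, s: 4, A: 2
SI base units of capacitance: s⁴·A²/(kg·m²)

The claimed units s⁴·A²/m² (exponents m: -2, s: 4, A: 2) do not match the derived units s⁴·A²/(kg·m²) (exponents kg: -1, m: -2, s: 4, A: 2), so the claim is incorrect.

Answer: No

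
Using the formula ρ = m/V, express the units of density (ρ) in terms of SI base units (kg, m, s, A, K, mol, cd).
Units of each symbol in ρ = m/V:
  m (mass): kg
  V (volume): m³  → in the denominator, contributes 1/m³

Multiplying the contributions: [kg] · [1/m³]
Adding exponents of each base unit: kg: 1, m: -3
SI base units of density: kg/m³

Answer: kg/m³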